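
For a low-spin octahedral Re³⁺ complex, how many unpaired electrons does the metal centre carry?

Re³⁺: group 7, so d-count = 7 − 3 = 4.
Configuration: t₂g⁴ eg⁰, giving 2 unpaired electrons.

2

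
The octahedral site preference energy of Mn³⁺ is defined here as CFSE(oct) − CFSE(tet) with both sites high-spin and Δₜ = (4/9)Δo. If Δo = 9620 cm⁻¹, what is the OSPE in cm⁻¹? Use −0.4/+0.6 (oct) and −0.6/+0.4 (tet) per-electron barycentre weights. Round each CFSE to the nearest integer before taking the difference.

Mn sits in group 7; removing 3 electrons leaves Mn³⁺ with 7 − 3 = 4 d electrons.
In an octahedral site d⁴ (HS) is t₂g³ eg¹, giving CFSE(oct) = -0.6Δo = -5772 cm⁻¹.
In a tetrahedral site the filling is e² t₂²: CFSE(tet) = -0.4Δₜ = -0.4 × (4/9)(9620) = -1710 cm⁻¹.
OSPE = -5772 − (-1710) = -4062 cm⁻¹.

-4062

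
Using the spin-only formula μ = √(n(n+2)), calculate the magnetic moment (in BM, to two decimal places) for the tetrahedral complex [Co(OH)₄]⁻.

4.90 BM

Each OH⁻ contributes -1; 4 × (-1) = -4. With overall charge -1, Co is in the +3 oxidation state.
Co³⁺: group 9, so d-count = 9 − 3 = 6.
Tetrahedral fields are weak (Δₜ ≈ 4/9 Δₒ), so electrons fill high-spin.
Configuration: e³ t₂³ → 4 unpaired electrons.
μ(spin-only) = √[4(4+2)] = √24 ≈ 4.90 BM.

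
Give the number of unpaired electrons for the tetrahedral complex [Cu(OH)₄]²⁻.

Each OH⁻ contributes -1; 4 × (-1) = -4. With overall charge -2, Cu is in the +2 oxidation state.
Cu is in group 11, so Cu²⁺ is d⁹ (11 − 2 = 9).
Tetrahedral splitting is small, so the complex is high-spin.
Configuration: e⁴ t₂⁵, giving 1 unpaired electron.

1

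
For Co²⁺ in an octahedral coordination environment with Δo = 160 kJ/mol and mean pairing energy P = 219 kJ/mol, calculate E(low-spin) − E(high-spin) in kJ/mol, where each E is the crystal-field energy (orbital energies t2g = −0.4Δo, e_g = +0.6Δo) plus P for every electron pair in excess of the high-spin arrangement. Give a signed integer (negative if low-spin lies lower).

59

Co sits in group 9; removing 2 electrons leaves Co²⁺ with 9 − 2 = 7 d electrons.
High-spin d⁷ fills as t2g^5 e_g^2 with CFSE 5(−0.4) + 2(+0.6) = -0.8Δo = -128 kJ/mol.
Low-spin: t2g^6 e_g^1, orbital CFSE = -1.8Δo = -288 kJ/mol; plus 1 excess pair × P = +219 kJ/mol; total -69 kJ/mol.
E(LS) − E(HS) = -69 − (-128) = 59 kJ/mol.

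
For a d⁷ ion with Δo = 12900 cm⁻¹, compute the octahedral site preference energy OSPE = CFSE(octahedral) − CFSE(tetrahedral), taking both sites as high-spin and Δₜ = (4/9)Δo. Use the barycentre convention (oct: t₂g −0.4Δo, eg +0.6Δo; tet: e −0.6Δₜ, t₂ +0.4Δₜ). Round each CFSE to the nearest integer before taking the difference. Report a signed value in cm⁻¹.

-3440

Octahedral (high-spin): t₂g⁵ eg², CFSE = 5(−0.4) + 2(+0.6) = -0.8Δo = -0.8 × 12900 = -10320 cm⁻¹.
Tetrahedral: e⁴ t₂³, CFSE = 4(−0.6) + 3(+0.4) = -1.2Δₜ = -1.2 × (4/9) × 12900 = -6880 cm⁻¹.
Subtracting, OSPE = -10320 − (-6880) = -3440 cm⁻¹.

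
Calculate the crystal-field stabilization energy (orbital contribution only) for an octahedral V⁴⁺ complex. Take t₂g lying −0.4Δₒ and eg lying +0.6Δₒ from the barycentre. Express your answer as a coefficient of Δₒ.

Group 5 minus oxidation state +4 gives a d¹ configuration for V⁴⁺.
Configuration: t₂g¹ eg⁰.
CFSE = 1(-0.4Δₒ) + 0(0.6Δₒ) = -0.4Δₒ + 0.0Δₒ = -0.4Δₒ.

-0.4 Δₒ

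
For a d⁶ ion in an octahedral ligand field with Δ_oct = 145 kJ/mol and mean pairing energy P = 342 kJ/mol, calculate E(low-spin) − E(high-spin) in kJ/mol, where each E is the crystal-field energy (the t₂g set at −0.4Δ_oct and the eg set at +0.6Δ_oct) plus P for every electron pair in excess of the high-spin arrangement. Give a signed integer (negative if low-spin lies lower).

394

High-spin d⁶ fills as t₂g⁴ eg² with CFSE 4(−0.4) + 2(+0.6) = -0.4Δ_oct = -58 kJ/mol.
For low-spin the configuration is t₂g⁶ eg⁰: orbital energy -2.4 × 145 = -348 kJ/mol, and 2 additional pairs relative to high-spin add 684 kJ/mol, giving 336 kJ/mol.
Thus E(LS) − E(HS) = 394 kJ/mol.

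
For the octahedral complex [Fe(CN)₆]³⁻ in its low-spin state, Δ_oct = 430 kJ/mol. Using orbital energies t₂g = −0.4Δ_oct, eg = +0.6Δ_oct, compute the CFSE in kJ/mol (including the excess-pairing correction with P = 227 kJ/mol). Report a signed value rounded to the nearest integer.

Each CN⁻ contributes -1; 6 × (-1) = -6. With overall charge -3, Fe is in the +3 oxidation state.
Group 8 minus oxidation state +3 gives a d⁵ configuration for Fe³⁺.
Configuration: t₂g⁵ eg⁰.
CFSE(orbital) = 5×(-0.4Δ_oct) + 0×(0.6Δ_oct) = -2.0Δ_oct; with Δ_oct = 430 kJ/mol that is -860 kJ/mol.
Pairing penalty: 2 pairs vs 0 in the high-spin reference → 2 extra × P = 454 kJ/mol.
Overall CFSE = -860 + 454 = -406 kJ/mol.

-406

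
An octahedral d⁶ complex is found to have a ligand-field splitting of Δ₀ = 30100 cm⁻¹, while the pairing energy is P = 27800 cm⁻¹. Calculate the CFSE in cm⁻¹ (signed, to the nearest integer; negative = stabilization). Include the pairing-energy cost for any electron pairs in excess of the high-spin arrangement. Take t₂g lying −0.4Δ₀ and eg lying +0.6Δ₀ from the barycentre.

Δ₀ > P, so pairing is preferred: the ground state is low-spin.
Filling d⁶ accordingly: t₂g⁶ eg⁰.
Orbital CFSE = -2.4Δ₀ = -2.4 × 30100 = -72240 cm⁻¹.
Excess pairs vs high-spin: 3 − 1 = 2; pairing cost = +55600 cm⁻¹.
Net CFSE = -72240 + 55600 = -16640 cm⁻¹.

-16640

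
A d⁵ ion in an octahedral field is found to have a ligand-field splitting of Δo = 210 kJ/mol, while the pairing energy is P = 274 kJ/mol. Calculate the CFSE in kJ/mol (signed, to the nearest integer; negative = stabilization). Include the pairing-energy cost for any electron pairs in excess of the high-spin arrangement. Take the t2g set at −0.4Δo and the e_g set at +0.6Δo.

0

Here Δo < P (210 < 274), so the high-spin state is favoured.
Configuration: t2g^3 e_g^2.
Orbital CFSE = 0.0Δo = 0.0 × 210 = 0 kJ/mol.
High-spin has no excess pairs, so no pairing correction applies.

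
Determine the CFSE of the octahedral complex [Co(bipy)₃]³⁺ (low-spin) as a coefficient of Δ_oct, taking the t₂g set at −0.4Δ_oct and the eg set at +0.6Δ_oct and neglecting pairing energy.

-2.4 Δ_oct

bipy is neutral, so the +3 overall charge sits on Co: oxidation state +3.
Co sits in group 9; removing 3 electrons leaves Co³⁺ with 9 − 3 = 6 d electrons.
Configuration: t₂g⁶ eg⁰.
CFSE = 6(-0.4Δ_oct) + 0(0.6Δ_oct) = -2.4Δ_oct + 0.0Δ_oct = -2.4Δ_oct.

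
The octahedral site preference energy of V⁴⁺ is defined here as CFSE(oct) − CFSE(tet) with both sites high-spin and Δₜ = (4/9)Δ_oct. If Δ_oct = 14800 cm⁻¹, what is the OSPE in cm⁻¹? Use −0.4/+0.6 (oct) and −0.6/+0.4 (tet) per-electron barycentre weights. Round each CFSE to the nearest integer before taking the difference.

-1973

V⁴⁺: group 5, so d-count = 5 − 4 = 1.
Octahedral high-spin t2g^1 e_g^0: CFSE = -0.4 × 14800 = -5920 cm⁻¹.
In a tetrahedral site the filling is e^1 t2^0: CFSE(tet) = -0.6Δₜ = -0.6 × (4/9)(14800) = -3947 cm⁻¹.
Subtracting, OSPE = -5920 − (-3947) = -1973 cm⁻¹.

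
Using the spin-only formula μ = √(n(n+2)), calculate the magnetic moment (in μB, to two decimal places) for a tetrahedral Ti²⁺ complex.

Ti is in group 4, so Ti²⁺ is d² (4 − 2 = 2).
With tetrahedral geometry the complex is necessarily high-spin.
Configuration: e² t₂⁰ → 2 unpaired electrons.
μ(spin-only) = √[2(2+2)] = √8 ≈ 2.83 μB.

2.83 μB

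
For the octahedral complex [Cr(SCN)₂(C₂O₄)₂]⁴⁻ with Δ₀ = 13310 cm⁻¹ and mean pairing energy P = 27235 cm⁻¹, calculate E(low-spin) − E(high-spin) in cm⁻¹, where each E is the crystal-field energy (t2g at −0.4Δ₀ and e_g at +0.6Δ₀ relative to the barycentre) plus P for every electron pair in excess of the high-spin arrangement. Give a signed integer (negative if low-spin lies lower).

13925

Ligand charges: 2×(-1) from SCN⁻ and 2×(-2) from C₂O₄²⁻ sum to -6; with overall charge -4, Cr is +2.
Cr²⁺: group 6, so d-count = 6 − 2 = 4.
In the high-spin limit (t2g^3 e_g^1) the orbital term is -0.6Δ₀ = -7986 cm⁻¹, with no excess pairing.
Low-spin: t2g^4 e_g^0, orbital CFSE = -1.6Δ₀ = -21296 cm⁻¹; plus 1 excess pair × P = +27235 cm⁻¹; total 5939 cm⁻¹.
The difference is 5939 − (-7986) = 13925 cm⁻¹, so high-spin lies lower.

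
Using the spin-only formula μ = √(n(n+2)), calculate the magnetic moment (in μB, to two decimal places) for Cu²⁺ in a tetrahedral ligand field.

Group 11 minus oxidation state +2 gives a d⁹ configuration for Cu²⁺.
Tetrahedral splitting is small, so the complex is high-spin.
Configuration: e⁴ t₂⁵ → 1 unpaired electron.
μ(spin-only) = √[1(1+2)] = √3 ≈ 1.73 μB.

1.73 μB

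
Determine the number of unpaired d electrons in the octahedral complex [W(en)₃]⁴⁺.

en is neutral, so the +4 overall charge sits on W: oxidation state +4.
Group 6 minus oxidation state +4 gives a d² configuration for W⁴⁺.
For octahedral d² the high- and low-spin configurations coincide.
Configuration: t2g^2 e_g^0, giving 2 unpaired electrons.

2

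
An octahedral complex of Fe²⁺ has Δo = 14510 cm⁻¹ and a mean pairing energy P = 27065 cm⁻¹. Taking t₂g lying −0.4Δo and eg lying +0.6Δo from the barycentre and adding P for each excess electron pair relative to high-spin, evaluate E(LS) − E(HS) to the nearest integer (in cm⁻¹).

25110

Group 8 minus oxidation state +2 gives a d⁶ configuration for Fe²⁺.
High-spin: t₂g⁴ eg², CFSE = -0.4Δo = -5804 cm⁻¹.
For low-spin the configuration is t₂g⁶ eg⁰: orbital energy -2.4 × 14510 = -34824 cm⁻¹, and 2 additional pairs relative to high-spin add 54130 cm⁻¹, giving 19306 cm⁻¹.
The difference is 19306 − (-5804) = 25110 cm⁻¹, so high-spin lies lower.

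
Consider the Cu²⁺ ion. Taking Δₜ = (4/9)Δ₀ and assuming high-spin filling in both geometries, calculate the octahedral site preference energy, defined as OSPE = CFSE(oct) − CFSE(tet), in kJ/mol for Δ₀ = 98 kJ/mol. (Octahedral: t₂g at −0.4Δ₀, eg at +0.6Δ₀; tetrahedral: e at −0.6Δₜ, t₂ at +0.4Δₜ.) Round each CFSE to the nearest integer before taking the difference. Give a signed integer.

-42

Group 11 minus oxidation state +2 gives a d⁹ configuration for Cu²⁺.
Octahedral (high-spin): t₂g⁶ eg³, CFSE = 6(−0.4) + 3(+0.6) = -0.6Δ₀ = -0.6 × 98 = -59 kJ/mol.
Tetrahedral e⁴ t₂⁵ gives -0.4Δₜ = -0.4 × (4/9) × 98 = -17 kJ/mol.
Subtracting, OSPE = -59 − (-17) = -42 kJ/mol.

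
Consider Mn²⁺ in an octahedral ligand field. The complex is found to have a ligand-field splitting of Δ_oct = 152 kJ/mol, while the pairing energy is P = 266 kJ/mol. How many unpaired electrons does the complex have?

5

Group 7 minus oxidation state +2 gives a d⁵ configuration for Mn²⁺.
Here Δ_oct < P (152 < 266), so the high-spin state is favoured.
Filling d⁵ accordingly: t2g^3 e_g^2.
Unpaired electrons: 5.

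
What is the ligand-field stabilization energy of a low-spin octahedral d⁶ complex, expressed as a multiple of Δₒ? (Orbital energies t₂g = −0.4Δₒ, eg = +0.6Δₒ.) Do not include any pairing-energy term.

-2.4 Δₒ

Configuration: t₂g⁶ eg⁰.
CFSE = 6(-0.4Δₒ) + 0(0.6Δₒ) = -2.4Δₒ + 0.0Δₒ = -2.4Δₒ.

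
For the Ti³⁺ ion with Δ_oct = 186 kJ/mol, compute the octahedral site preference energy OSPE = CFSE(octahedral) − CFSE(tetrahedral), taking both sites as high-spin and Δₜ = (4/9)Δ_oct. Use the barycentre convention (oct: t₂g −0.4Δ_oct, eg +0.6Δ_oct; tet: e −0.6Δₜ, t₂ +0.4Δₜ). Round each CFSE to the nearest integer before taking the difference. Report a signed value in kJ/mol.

-24

Group 4 minus oxidation state +3 gives a d¹ configuration for Ti³⁺.
In an octahedral site d¹ (HS) is t₂g¹ eg⁰, giving CFSE(oct) = -0.4Δ_oct = -74 kJ/mol.
Tetrahedral: e¹ t₂⁰, CFSE = 1(−0.6) + 0(+0.4) = -0.6Δₜ = -0.6 × (4/9) × 186 = -50 kJ/mol.
OSPE = CFSE(oct) − CFSE(tet) = -74 − (-50) = -24 kJ/mol.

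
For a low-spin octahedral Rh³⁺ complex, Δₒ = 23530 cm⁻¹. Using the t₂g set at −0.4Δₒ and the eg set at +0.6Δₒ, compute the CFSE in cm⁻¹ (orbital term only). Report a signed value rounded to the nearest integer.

Rh is in group 9, so Rh³⁺ is d⁶ (9 − 3 = 6).
Configuration: t₂g⁶ eg⁰.
CFSE(orbital) = 6×(-0.4Δₒ) + 0×(0.6Δₒ) = -2.4Δₒ; with Δₒ = 23530 cm⁻¹ that is -56472 cm⁻¹.

-56472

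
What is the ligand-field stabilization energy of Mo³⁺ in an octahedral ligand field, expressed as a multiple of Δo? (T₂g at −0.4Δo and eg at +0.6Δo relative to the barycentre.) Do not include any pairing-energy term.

-1.2 Δo

Mo³⁺: group 6, so d-count = 6 − 3 = 3.
For octahedral d³ the high- and low-spin configurations coincide.
Configuration: t₂g³ eg⁰.
CFSE = 3(-0.4Δo) + 0(0.6Δo) = -1.2Δo + 0.0Δo = -1.2Δo.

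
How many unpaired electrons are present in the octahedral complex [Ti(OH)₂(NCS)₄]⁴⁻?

2

Ligand charges: 2×(-1) from OH⁻ and 4×(-1) from NCS⁻ sum to -6; with overall charge -4, Ti is +2.
Ti²⁺: group 4, so d-count = 4 − 2 = 2.
Configuration: t₂g² eg⁰, giving 2 unpaired electrons.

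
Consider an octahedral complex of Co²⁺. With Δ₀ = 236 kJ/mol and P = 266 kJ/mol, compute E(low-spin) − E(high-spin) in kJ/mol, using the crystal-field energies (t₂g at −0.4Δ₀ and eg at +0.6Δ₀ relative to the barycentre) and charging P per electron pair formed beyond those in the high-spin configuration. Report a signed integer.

30

Co²⁺: group 9, so d-count = 9 − 2 = 7.
In the high-spin limit (t₂g⁵ eg²) the orbital term is -0.8Δ₀ = -189 kJ/mol, with no excess pairing.
For low-spin the configuration is t₂g⁶ eg¹: orbital energy -1.8 × 236 = -425 kJ/mol, and 1 additional pair relative to high-spin adds 266 kJ/mol, giving -159 kJ/mol.
Thus E(LS) − E(HS) = 30 kJ/mol.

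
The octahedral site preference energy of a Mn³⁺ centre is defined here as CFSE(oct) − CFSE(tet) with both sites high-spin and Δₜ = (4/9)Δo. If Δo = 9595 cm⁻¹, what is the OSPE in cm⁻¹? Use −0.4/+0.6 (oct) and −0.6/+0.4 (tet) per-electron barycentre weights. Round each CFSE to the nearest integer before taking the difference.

Group 7 minus oxidation state +3 gives a d⁴ configuration for Mn³⁺.
In an octahedral site d⁴ (HS) is t₂g³ eg¹, giving CFSE(oct) = -0.6Δo = -5757 cm⁻¹.
In a tetrahedral site the filling is e² t₂²: CFSE(tet) = -0.4Δₜ = -0.4 × (4/9)(9595) = -1706 cm⁻¹.
Subtracting, OSPE = -5757 − (-1706) = -4051 cm⁻¹.

-4051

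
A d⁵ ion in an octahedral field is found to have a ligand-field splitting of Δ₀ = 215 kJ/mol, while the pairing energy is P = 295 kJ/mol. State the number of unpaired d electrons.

With Δ₀ < P the complex is high-spin.
That gives t₂g³ eg².
Unpaired electrons: 5.

5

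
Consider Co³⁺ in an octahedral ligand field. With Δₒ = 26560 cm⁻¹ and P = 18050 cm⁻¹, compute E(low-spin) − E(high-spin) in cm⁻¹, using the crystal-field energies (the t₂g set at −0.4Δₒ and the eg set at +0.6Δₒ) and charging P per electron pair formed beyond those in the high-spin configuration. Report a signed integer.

Co is in group 9, so Co³⁺ is d⁶ (9 − 3 = 6).
High-spin d⁶ fills as t₂g⁴ eg² with CFSE 4(−0.4) + 2(+0.6) = -0.4Δₒ = -10624 cm⁻¹.
Low-spin: t₂g⁶ eg⁰, orbital CFSE = -2.4Δₒ = -63744 cm⁻¹; plus 2 excess pairs × P = +36100 cm⁻¹; total -27644 cm⁻¹.
E(LS) − E(HS) = -27644 − (-10624) = -17020 cm⁻¹.

-17020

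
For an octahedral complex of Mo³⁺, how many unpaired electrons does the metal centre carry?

Mo³⁺: group 6, so d-count = 6 − 3 = 3.
For octahedral d³ the high- and low-spin configurations coincide.
Configuration: t₂g³ eg⁰, giving 3 unpaired electrons.

3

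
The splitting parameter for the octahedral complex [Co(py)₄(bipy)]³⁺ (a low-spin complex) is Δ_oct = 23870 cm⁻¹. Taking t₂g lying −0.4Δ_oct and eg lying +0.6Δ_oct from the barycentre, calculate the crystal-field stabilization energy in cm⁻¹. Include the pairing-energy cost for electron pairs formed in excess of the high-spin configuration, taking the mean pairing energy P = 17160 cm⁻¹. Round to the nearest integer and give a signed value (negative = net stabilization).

Ligand charges: 4×(+0) from py and 1×(+0) from bipy sum to +0; with overall charge +3, Co is +3.
Co³⁺: group 9, so d-count = 9 − 3 = 6.
The d⁶ electrons fill as t₂g⁶ eg⁰.
The orbital stabilization is -2.4Δ_oct = -2.4 × 23870 = -57288 cm⁻¹.
High-spin d⁶ would be t₂g⁴ eg² with 1 pair; low-spin has 3, so 2 excess pairs cost +2P = +34320 cm⁻¹.
Net CFSE = -57288 + 34320 = -22968 cm⁻¹.

-22968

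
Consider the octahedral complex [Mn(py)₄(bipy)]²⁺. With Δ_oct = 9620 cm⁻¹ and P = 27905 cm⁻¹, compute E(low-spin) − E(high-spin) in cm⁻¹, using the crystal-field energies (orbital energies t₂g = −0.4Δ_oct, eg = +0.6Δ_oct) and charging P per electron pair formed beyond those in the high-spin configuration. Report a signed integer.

36570

Ligand charges: 4×(+0) from py and 1×(+0) from bipy sum to +0; with overall charge +2, Mn is +2.
Mn sits in group 7; removing 2 electrons leaves Mn²⁺ with 7 − 2 = 5 d electrons.
High-spin d⁵ fills as t₂g³ eg² with CFSE 3(−0.4) + 2(+0.6) = 0.0Δ_oct = 0 cm⁻¹.
For low-spin the configuration is t₂g⁵ eg⁰: orbital energy -2.0 × 9620 = -19240 cm⁻¹, and 2 additional pairs relative to high-spin add 55810 cm⁻¹, giving 36570 cm⁻¹.
Thus E(LS) − E(HS) = 36570 cm⁻¹.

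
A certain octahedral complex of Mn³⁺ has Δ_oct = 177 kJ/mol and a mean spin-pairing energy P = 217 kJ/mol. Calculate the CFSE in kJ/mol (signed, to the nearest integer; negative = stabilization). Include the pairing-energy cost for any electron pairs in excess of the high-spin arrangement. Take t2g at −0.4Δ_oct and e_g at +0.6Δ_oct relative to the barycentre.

Mn sits in group 7; removing 3 electrons leaves Mn³⁺ with 7 − 3 = 4 d electrons.
Here Δ_oct < P (177 < 217), so the high-spin state is favoured.
Filling d⁴ accordingly: t2g^3 e_g^1.
Orbital CFSE = -0.6Δ_oct = -0.6 × 177 = -106 kJ/mol.
High-spin has no excess pairs, so no pairing correction applies.

-106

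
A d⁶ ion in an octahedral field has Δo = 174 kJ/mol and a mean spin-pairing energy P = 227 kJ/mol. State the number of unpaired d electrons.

4

Since Δo = 174 kJ/mol < P = 227 kJ/mol, the complex adopts the high-spin configuration.
Configuration: t₂g⁴ eg².
Unpaired electrons: 4.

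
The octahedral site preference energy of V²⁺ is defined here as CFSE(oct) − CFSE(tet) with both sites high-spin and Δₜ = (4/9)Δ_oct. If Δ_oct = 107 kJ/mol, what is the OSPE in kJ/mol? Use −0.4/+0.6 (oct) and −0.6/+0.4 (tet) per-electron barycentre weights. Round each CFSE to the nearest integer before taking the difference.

-90

V is in group 5, so V²⁺ is d³ (5 − 2 = 3).
In an octahedral site d³ (HS) is t₂g³ eg⁰, giving CFSE(oct) = -1.2Δ_oct = -128 kJ/mol.
In a tetrahedral site the filling is e² t₂¹: CFSE(tet) = -0.8Δₜ = -0.8 × (4/9)(107) = -38 kJ/mol.
OSPE = -128 − (-38) = -90 kJ/mol.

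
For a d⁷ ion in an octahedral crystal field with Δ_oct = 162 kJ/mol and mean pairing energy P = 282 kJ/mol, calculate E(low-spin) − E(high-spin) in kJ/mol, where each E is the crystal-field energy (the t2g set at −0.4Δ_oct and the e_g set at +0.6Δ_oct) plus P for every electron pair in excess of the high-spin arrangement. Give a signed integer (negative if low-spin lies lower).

120

High-spin d⁷ fills as t2g^5 e_g^2 with CFSE 5(−0.4) + 2(+0.6) = -0.8Δ_oct = -130 kJ/mol.
Low-spin t2g^6 e_g^1 gives -1.8Δ_oct = -292 kJ/mol, but forming 1 extra pair costs 1P = 282 kJ/mol, so E(LS) = -292 + 282 = -10 kJ/mol.
E(LS) − E(HS) = -10 − (-130) = 120 kJ/mol.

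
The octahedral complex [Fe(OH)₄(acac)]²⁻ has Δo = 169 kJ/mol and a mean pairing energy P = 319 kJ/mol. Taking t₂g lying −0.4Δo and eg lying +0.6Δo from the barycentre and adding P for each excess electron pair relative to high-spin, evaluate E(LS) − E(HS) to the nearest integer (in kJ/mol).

300

Ligand charges: 4×(-1) from OH⁻ and 1×(-1) from acac⁻ sum to -5; with overall charge -2, Fe is +3.
Fe sits in group 8; removing 3 electrons leaves Fe³⁺ with 8 − 3 = 5 d electrons.
High-spin d⁵ fills as t₂g³ eg² with CFSE 3(−0.4) + 2(+0.6) = 0.0Δo = 0 kJ/mol.
For low-spin the configuration is t₂g⁵ eg⁰: orbital energy -2.0 × 169 = -338 kJ/mol, and 2 additional pairs relative to high-spin add 638 kJ/mol, giving 300 kJ/mol.
Thus E(LS) − E(HS) = 300 kJ/mol.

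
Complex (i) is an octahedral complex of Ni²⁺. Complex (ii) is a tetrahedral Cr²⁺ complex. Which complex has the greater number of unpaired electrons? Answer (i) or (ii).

(i): Ni²⁺: group 10, so d-count = 10 − 2 = 8; For octahedral d⁸ the high- and low-spin configurations coincide; t₂g⁶ eg² → 2 unpaired.
(ii): Cr²⁺: group 6, so d-count = 6 − 2 = 4; Tetrahedral splitting is small, so the complex is high-spin; e^2 t2^2 → 4 unpaired.
So (ii) has more unpaired electrons.

(ii)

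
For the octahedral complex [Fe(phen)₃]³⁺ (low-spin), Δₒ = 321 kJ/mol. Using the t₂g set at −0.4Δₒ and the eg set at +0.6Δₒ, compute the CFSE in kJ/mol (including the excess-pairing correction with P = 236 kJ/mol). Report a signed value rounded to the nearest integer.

-170

phen is neutral, so the +3 overall charge sits on Fe: oxidation state +3.
Fe is in group 8, so Fe³⁺ is d⁵ (8 − 3 = 5).
Configuration: t₂g⁵ eg⁰.
Orbital CFSE = 5(-0.4) + 0(0.6) = -2.0Δₒ = -2.0 × 321 = -642 kJ/mol.
Pairing penalty: 2 pairs vs 0 in the high-spin reference → 2 extra × P = 472 kJ/mol.
Combining: -642 + 472 = -170 kJ/mol.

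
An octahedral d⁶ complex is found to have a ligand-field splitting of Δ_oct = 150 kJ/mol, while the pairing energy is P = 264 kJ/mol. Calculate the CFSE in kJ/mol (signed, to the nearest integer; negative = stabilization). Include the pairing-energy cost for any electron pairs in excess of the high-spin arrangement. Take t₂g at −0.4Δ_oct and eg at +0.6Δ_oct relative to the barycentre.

-60

Since Δ_oct = 150 kJ/mol < P = 264 kJ/mol, the complex adopts the high-spin configuration.
That gives t₂g⁴ eg².
Orbital CFSE = -0.4Δ_oct = -0.4 × 150 = -60 kJ/mol.
High-spin has no excess pairs, so no pairing correction applies.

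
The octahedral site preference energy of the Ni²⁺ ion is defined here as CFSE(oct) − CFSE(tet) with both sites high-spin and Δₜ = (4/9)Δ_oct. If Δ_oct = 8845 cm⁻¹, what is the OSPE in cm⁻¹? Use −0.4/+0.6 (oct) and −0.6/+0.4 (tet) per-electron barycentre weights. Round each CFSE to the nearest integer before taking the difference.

-7469

Ni²⁺: group 10, so d-count = 10 − 2 = 8.
Octahedral high-spin t₂g⁶ eg²: CFSE = -1.2 × 8845 = -10614 cm⁻¹.
Tetrahedral: e⁴ t₂⁴, CFSE = 4(−0.6) + 4(+0.4) = -0.8Δₜ = -0.8 × (4/9) × 8845 = -3145 cm⁻¹.
Subtracting, OSPE = -10614 − (-3145) = -7469 cm⁻¹.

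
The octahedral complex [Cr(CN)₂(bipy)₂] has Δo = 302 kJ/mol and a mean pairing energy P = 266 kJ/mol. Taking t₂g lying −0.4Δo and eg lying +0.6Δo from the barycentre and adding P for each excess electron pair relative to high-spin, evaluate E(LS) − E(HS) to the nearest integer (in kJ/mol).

Ligand charges: 2×(-1) from CN⁻ and 2×(+0) from bipy sum to -2; with overall charge +0, Cr is +2.
Cr sits in group 6; removing 2 electrons leaves Cr²⁺ with 6 − 2 = 4 d electrons.
High-spin: t₂g³ eg¹, CFSE = -0.6Δo = -181 kJ/mol.
For low-spin the configuration is t₂g⁴ eg⁰: orbital energy -1.6 × 302 = -483 kJ/mol, and 1 additional pair relative to high-spin adds 266 kJ/mol, giving -217 kJ/mol.
E(LS) − E(HS) = -217 − (-181) = -36 kJ/mol.

-36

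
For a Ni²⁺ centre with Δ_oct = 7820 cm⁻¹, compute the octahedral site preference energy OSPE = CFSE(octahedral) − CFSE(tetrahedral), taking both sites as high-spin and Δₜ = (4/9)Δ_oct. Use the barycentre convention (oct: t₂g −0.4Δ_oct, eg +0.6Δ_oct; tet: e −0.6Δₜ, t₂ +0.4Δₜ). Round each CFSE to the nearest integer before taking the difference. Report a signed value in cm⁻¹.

Ni sits in group 10; removing 2 electrons leaves Ni²⁺ with 10 − 2 = 8 d electrons.
In an octahedral site d⁸ (HS) is t2g^6 e_g^2, giving CFSE(oct) = -1.2Δ_oct = -9384 cm⁻¹.
Tetrahedral: e^4 t2^4, CFSE = 4(−0.6) + 4(+0.4) = -0.8Δₜ = -0.8 × (4/9) × 7820 = -2780 cm⁻¹.
OSPE = -9384 − (-2780) = -6604 cm⁻¹.

-6604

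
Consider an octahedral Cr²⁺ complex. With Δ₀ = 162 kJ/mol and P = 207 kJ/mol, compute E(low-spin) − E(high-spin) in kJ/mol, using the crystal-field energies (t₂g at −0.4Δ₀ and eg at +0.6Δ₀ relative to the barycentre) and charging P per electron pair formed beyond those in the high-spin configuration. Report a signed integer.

Cr²⁺: group 6, so d-count = 6 − 2 = 4.
In the high-spin limit (t₂g³ eg¹) the orbital term is -0.6Δ₀ = -97 kJ/mol, with no excess pairing.
Low-spin: t₂g⁴ eg⁰, orbital CFSE = -1.6Δ₀ = -259 kJ/mol; plus 1 excess pair × P = +207 kJ/mol; total -52 kJ/mol.
Thus E(LS) − E(HS) = 45 kJ/mol.

45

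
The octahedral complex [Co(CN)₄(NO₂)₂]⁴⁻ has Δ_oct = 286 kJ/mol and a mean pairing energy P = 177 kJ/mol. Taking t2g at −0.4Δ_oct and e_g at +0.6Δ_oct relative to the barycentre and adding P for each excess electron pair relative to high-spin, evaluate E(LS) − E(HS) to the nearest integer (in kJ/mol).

-109

Ligand charges: 4×(-1) from CN⁻ and 2×(-1) from NO₂⁻ sum to -6; with overall charge -4, Co is +2.
Co sits in group 9; removing 2 electrons leaves Co²⁺ with 9 − 2 = 7 d electrons.
In the high-spin limit (t2g^5 e_g^2) the orbital term is -0.8Δ_oct = -229 kJ/mol, with no excess pairing.
Low-spin t2g^6 e_g^1 gives -1.8Δ_oct = -515 kJ/mol, but forming 1 extra pair costs 1P = 177 kJ/mol, so E(LS) = -515 + 177 = -338 kJ/mol.
The difference is -338 − (-229) = -109 kJ/mol, so low-spin lies lower.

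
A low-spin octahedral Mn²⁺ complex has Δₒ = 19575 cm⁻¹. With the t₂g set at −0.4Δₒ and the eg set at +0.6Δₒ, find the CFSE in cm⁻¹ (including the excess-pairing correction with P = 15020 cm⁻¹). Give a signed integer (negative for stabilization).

Mn²⁺: group 7, so d-count = 7 − 2 = 5.
Configuration: t₂g⁵ eg⁰.
CFSE(orbital) = 5×(-0.4Δₒ) + 0×(0.6Δₒ) = -2.0Δₒ; with Δₒ = 19575 cm⁻¹ that is -39150 cm⁻¹.
Relative to high-spin t₂g³ eg² (0 paired), the low-spin configuration has 2 additional pairs, contributing +2 × 15020 = +30040 cm⁻¹.
Overall CFSE = -39150 + 30040 = -9110 cm⁻¹.

-9110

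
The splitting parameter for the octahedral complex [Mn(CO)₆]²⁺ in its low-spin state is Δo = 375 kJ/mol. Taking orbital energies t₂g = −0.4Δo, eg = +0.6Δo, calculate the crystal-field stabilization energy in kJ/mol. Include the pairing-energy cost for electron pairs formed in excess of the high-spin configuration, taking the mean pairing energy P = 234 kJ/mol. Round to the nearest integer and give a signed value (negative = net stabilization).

-282

CO is neutral, so the +2 overall charge sits on Mn: oxidation state +2.
Group 7 minus oxidation state +2 gives a d⁵ configuration for Mn²⁺.
The d⁵ electrons fill as t₂g⁵ eg⁰.
Orbital CFSE = 5(-0.4) + 0(0.6) = -2.0Δo = -2.0 × 375 = -750 kJ/mol.
Relative to high-spin t₂g³ eg² (0 paired), the low-spin configuration has 2 additional pairs, contributing +2 × 234 = +468 kJ/mol.
Net CFSE = -750 + 468 = -282 kJ/mol.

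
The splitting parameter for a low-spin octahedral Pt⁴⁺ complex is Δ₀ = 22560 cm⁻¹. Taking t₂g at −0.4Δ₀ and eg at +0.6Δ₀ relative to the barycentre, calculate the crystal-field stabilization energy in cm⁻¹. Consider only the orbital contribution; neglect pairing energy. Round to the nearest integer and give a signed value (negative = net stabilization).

-54144

Pt sits in group 10; removing 4 electrons leaves Pt⁴⁺ with 10 − 4 = 6 d electrons.
Electron filling gives t₂g⁶ eg⁰.
Orbital CFSE = 6(-0.4) + 0(0.6) = -2.4Δ₀ = -2.4 × 22560 = -54144 cm⁻¹.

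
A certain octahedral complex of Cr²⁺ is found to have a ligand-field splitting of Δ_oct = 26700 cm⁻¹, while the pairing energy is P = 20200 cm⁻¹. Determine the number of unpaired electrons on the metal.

2

Group 6 minus oxidation state +2 gives a d⁴ configuration for Cr²⁺.
Since Δ_oct = 26700 cm⁻¹ > P = 20200 cm⁻¹, the complex adopts the low-spin configuration.
That gives t₂g⁴ eg⁰.
Unpaired electrons: 2.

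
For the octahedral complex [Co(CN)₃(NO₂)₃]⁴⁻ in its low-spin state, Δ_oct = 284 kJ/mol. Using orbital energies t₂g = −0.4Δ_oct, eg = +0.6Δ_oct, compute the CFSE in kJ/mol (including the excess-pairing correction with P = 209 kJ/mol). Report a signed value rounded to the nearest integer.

-302

Ligand charges: 3×(-1) from CN⁻ and 3×(-1) from NO₂⁻ sum to -6; with overall charge -4, Co is +2.
Co is in group 9, so Co²⁺ is d⁷ (9 − 2 = 7).
Electron filling gives t₂g⁶ eg¹.
CFSE(orbital) = 6×(-0.4Δ_oct) + 1×(0.6Δ_oct) = -1.8Δ_oct; with Δ_oct = 284 kJ/mol that is -511 kJ/mol.
Relative to high-spin t₂g⁵ eg² (2 paired), the low-spin configuration has 1 additional pair, contributing +1 × 209 = +209 kJ/mol.
Net CFSE = -511 + 209 = -302 kJ/mol.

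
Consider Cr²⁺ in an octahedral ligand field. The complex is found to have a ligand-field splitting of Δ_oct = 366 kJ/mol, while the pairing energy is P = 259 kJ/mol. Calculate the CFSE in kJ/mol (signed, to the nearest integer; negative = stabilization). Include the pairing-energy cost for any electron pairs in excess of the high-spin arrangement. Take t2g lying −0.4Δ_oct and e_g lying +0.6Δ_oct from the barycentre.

Cr²⁺: group 6, so d-count = 6 − 2 = 4.
Δ_oct > P, so pairing is preferred: the ground state is low-spin.
That gives t2g^4 e_g^0.
Orbital CFSE = -1.6Δ_oct = -1.6 × 366 = -586 kJ/mol.
Excess pairs vs high-spin: 1 − 0 = 1; pairing cost = +259 kJ/mol.
Net CFSE = -586 + 259 = -327 kJ/mol.

-327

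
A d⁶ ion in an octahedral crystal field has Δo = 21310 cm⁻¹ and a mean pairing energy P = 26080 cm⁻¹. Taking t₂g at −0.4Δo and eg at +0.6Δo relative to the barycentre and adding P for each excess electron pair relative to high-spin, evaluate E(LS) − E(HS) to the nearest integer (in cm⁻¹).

9540

In the high-spin limit (t₂g⁴ eg²) the orbital term is -0.4Δo = -8524 cm⁻¹, with no excess pairing.
Low-spin t₂g⁶ eg⁰ gives -2.4Δo = -51144 cm⁻¹, but forming 2 extra pairs costs 2P = 52160 cm⁻¹, so E(LS) = -51144 + 52160 = 1016 cm⁻¹.
E(LS) − E(HS) = 1016 − (-8524) = 9540 cm⁻¹.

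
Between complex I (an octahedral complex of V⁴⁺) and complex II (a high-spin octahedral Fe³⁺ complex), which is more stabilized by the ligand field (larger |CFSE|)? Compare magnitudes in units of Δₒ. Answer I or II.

I

I: V sits in group 5; removing 4 electrons leaves V⁴⁺ with 5 − 4 = 1 d electrons; For octahedral d¹ the high- and low-spin configurations coincide; t2g^1 e_g^0, CFSE = -0.4Δₒ.
II: Group 8 minus oxidation state +3 gives a d⁵ configuration for Fe³⁺; t₂g³ eg², CFSE = 0.0Δₒ.
So I has the larger |CFSE|.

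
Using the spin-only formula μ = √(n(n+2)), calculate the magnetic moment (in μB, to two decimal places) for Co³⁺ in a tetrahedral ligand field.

4.90 μB

Co³⁺: group 9, so d-count = 9 − 3 = 6.
Tetrahedral splitting is small, so the complex is high-spin.
Configuration: e³ t₂³ → 4 unpaired electrons.
μ(spin-only) = √[4(4+2)] = √24 ≈ 4.90 μB.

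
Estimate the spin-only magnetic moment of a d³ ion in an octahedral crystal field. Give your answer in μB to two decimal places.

Configuration: t2g^3 e_g^0 → 3 unpaired electrons.
μ(spin-only) = √[3(3+2)] = √15 ≈ 3.87 μB.

3.87 μB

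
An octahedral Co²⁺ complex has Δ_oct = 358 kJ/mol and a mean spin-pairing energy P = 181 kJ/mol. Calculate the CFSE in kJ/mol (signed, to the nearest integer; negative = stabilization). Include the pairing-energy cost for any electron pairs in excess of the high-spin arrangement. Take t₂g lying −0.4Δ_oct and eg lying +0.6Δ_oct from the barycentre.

Co is in group 9, so Co²⁺ is d⁷ (9 − 2 = 7).
Since Δ_oct = 358 kJ/mol > P = 181 kJ/mol, the complex adopts the low-spin configuration.
Filling d⁷ accordingly: t₂g⁶ eg¹.
Orbital CFSE = -1.8Δ_oct = -1.8 × 358 = -644 kJ/mol.
Excess pairs vs high-spin: 3 − 2 = 1; pairing cost = +181 kJ/mol.
Net CFSE = -644 + 181 = -463 kJ/mol.

-463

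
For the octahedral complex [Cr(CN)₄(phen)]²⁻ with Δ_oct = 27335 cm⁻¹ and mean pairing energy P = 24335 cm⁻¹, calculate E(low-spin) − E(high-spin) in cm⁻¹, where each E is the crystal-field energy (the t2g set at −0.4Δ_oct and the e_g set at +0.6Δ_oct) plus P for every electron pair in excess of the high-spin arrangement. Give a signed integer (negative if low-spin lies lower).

Ligand charges: 4×(-1) from CN⁻ and 1×(+0) from phen sum to -4; with overall charge -2, Cr is +2.
Cr is in group 6, so Cr²⁺ is d⁴ (6 − 2 = 4).
High-spin: t2g^3 e_g^1, CFSE = -0.6Δ_oct = -16401 cm⁻¹.
Low-spin: t2g^4 e_g^0, orbital CFSE = -1.6Δ_oct = -43736 cm⁻¹; plus 1 excess pair × P = +24335 cm⁻¹; total -19401 cm⁻¹.
E(LS) − E(HS) = -19401 − (-16401) = -3000 cm⁻¹.

-3000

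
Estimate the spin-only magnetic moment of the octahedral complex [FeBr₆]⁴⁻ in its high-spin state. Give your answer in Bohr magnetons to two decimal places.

4.90 Bohr magnetons

Each Br⁻ contributes -1; 6 × (-1) = -6. With overall charge -4, Fe is in the +2 oxidation state.
Fe sits in group 8; removing 2 electrons leaves Fe²⁺ with 8 − 2 = 6 d electrons.
Configuration: t₂g⁴ eg² → 4 unpaired electrons.
μ(spin-only) = √[4(4+2)] = √24 ≈ 4.90 Bohr magnetons.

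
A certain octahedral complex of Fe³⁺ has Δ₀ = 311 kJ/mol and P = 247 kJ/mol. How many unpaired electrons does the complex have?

1

Fe is in group 8, so Fe³⁺ is d⁵ (8 − 3 = 5).
Δ₀ > P, so pairing is preferred: the ground state is low-spin.
That gives t₂g⁵ eg⁰.
Unpaired electrons: 1.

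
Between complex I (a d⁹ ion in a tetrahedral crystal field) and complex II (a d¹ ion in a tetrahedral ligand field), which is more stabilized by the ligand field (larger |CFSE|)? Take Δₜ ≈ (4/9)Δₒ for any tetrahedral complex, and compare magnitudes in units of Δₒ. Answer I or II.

I: With tetrahedral geometry the complex is necessarily high-spin; e^4 t2^5, CFSE = -0.4Δₜ ≈ -0.18Δₒ.
II: Tetrahedral fields are weak (Δₜ ≈ 4/9 Δₒ), so electrons fill high-spin; e¹ t₂⁰, CFSE = -0.6Δₜ ≈ -0.27Δₒ.
So II has the larger |CFSE|.

II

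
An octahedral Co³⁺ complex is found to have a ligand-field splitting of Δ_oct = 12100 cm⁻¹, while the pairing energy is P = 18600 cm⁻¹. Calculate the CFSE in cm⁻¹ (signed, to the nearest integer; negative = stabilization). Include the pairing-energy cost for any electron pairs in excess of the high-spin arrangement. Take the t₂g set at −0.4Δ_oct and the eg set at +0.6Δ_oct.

-4840

Co sits in group 9; removing 3 electrons leaves Co³⁺ with 9 − 3 = 6 d electrons.
With Δ_oct < P the complex is high-spin.
Filling d⁶ accordingly: t₂g⁴ eg².
Orbital CFSE = -0.4Δ_oct = -0.4 × 12100 = -4840 cm⁻¹.
High-spin has no excess pairs, so no pairing correction applies.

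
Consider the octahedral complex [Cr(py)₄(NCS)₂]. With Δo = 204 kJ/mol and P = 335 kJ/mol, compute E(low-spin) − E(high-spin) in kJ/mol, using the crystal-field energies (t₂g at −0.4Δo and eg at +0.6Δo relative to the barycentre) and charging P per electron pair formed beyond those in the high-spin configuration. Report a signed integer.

Ligand charges: 4×(+0) from py and 2×(-1) from NCS⁻ sum to -2; with overall charge +0, Cr is +2.
Group 6 minus oxidation state +2 gives a d⁴ configuration for Cr²⁺.
High-spin: t₂g³ eg¹, CFSE = -0.6Δo = -122 kJ/mol.
Low-spin: t₂g⁴ eg⁰, orbital CFSE = -1.6Δo = -326 kJ/mol; plus 1 excess pair × P = +335 kJ/mol; total 9 kJ/mol.
Thus E(LS) − E(HS) = 131 kJ/mol.

131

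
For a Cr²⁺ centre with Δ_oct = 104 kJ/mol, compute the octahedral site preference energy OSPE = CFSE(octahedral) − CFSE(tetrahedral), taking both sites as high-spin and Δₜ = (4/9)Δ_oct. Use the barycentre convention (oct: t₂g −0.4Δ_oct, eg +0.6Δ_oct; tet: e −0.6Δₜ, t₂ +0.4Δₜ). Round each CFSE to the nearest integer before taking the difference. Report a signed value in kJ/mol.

-44

Cr²⁺: group 6, so d-count = 6 − 2 = 4.
In an octahedral site d⁴ (HS) is t2g^3 e_g^1, giving CFSE(oct) = -0.6Δ_oct = -62 kJ/mol.
Tetrahedral e^2 t2^2 gives -0.4Δₜ = -0.4 × (4/9) × 104 = -18 kJ/mol.
OSPE = CFSE(oct) − CFSE(tet) = -62 − (-18) = -44 kJ/mol.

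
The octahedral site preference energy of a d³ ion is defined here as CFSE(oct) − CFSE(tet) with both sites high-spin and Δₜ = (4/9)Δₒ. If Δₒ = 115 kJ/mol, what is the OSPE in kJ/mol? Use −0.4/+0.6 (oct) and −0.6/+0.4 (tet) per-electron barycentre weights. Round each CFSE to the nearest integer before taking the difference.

-97

Octahedral high-spin t₂g³ eg⁰: CFSE = -1.2 × 115 = -138 kJ/mol.
Tetrahedral e² t₂¹ gives -0.8Δₜ = -0.8 × (4/9) × 115 = -41 kJ/mol.
OSPE = -138 − (-41) = -97 kJ/mol.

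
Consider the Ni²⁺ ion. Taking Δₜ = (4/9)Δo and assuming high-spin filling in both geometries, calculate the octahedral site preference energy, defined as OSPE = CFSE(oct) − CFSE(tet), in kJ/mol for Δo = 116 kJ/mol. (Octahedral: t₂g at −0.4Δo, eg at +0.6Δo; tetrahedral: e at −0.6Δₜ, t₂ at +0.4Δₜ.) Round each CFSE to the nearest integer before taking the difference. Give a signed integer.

-98

Ni is in group 10, so Ni²⁺ is d⁸ (10 − 2 = 8).
Octahedral high-spin t₂g⁶ eg²: CFSE = -1.2 × 116 = -139 kJ/mol.
In a tetrahedral site the filling is e⁴ t₂⁴: CFSE(tet) = -0.8Δₜ = -0.8 × (4/9)(116) = -41 kJ/mol.
Subtracting, OSPE = -139 − (-41) = -98 kJ/mol.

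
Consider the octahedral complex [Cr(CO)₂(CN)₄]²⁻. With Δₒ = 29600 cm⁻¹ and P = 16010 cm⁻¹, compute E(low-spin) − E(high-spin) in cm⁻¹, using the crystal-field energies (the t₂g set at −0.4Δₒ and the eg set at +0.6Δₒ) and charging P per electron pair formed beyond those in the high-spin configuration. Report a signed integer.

-13590

Ligand charges: 2×(+0) from CO and 4×(-1) from CN⁻ sum to -4; with overall charge -2, Cr is +2.
Cr is in group 6, so Cr²⁺ is d⁴ (6 − 2 = 4).
High-spin: t₂g³ eg¹, CFSE = -0.6Δₒ = -17760 cm⁻¹.
For low-spin the configuration is t₂g⁴ eg⁰: orbital energy -1.6 × 29600 = -47360 cm⁻¹, and 1 additional pair relative to high-spin adds 16010 cm⁻¹, giving -31350 cm⁻¹.
The difference is -31350 − (-17760) = -13590 cm⁻¹, so low-spin lies lower.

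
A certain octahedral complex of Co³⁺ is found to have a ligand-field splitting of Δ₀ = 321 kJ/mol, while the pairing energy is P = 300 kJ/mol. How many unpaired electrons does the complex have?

Co is in group 9, so Co³⁺ is d⁶ (9 − 3 = 6).
Here Δ₀ > P (321 > 300), so the low-spin state is favoured.
Filling d⁶ accordingly: t2g^6 e_g^0.
Unpaired electrons: 0.

0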